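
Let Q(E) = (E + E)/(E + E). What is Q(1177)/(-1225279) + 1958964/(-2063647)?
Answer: -2400279514603/2528543332513 ≈ -0.94927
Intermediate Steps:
Q(E) = 1 (Q(E) = (2*E)/((2*E)) = (2*E)*(1/(2*E)) = 1)
Q(1177)/(-1225279) + 1958964/(-2063647) = 1/(-1225279) + 1958964/(-2063647) = 1*(-1/1225279) + 1958964*(-1/2063647) = -1/1225279 - 1958964/2063647 = -2400279514603/2528543332513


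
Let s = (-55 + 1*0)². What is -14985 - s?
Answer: -18010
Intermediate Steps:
s = 3025 (s = (-55 + 0)² = (-55)² = 3025)
-14985 - s = -14985 - 1*3025 = -14985 - 3025 = -18010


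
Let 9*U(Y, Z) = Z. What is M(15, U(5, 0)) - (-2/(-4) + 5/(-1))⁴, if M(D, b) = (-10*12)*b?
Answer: -6561/16 ≈ -410.06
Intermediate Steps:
U(Y, Z) = Z/9
M(D, b) = -120*b
M(15, U(5, 0)) - (-2/(-4) + 5/(-1))⁴ = -40*0/3 - (-2/(-4) + 5/(-1))⁴ = -120*0 - (-2*(-¼) + 5*(-1))⁴ = 0 - (½ - 5)⁴ = 0 - (-9/2)⁴ = 0 - 1*6561/16 = 0 - 6561/16 = -6561/16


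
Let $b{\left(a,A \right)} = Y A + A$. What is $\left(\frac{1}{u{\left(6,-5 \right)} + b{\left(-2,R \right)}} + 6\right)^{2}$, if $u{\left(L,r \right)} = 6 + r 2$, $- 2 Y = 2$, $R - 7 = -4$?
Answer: $\frac{529}{16} \approx 33.063$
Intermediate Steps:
$R = 3$ ($R = 7 - 4 = 3$)
$Y = -1$ ($Y = \left(- \frac{1}{2}\right) 2 = -1$)
$b{\left(a,A \right)} = 0$ ($b{\left(a,A \right)} = - A + A = 0$)
$u{\left(L,r \right)} = 6 + 2 r$
$\left(\frac{1}{u{\left(6,-5 \right)} + b{\left(-2,R \right)}} + 6\right)^{2} = \left(\frac{1}{\left(6 + 2 \left(-5\right)\right) + 0} + 6\right)^{2} = \left(\frac{1}{\left(6 - 10\right) + 0} + 6\right)^{2} = \left(\frac{1}{-4 + 0} + 6\right)^{2} = \left(\frac{1}{-4} + 6\right)^{2} = \left(- \frac{1}{4} + 6\right)^{2} = \left(\frac{23}{4}\right)^{2} = \frac{529}{16}$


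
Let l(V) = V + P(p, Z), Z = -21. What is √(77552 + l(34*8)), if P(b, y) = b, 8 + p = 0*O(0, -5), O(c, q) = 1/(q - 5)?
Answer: 2*√19454 ≈ 278.96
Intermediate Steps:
O(c, q) = 1/(-5 + q)
p = -8 (p = -8 + 0/(-5 - 5) = -8 + 0/(-10) = -8 + 0*(-⅒) = -8 + 0 = -8)
l(V) = -8 + V (l(V) = V - 8 = -8 + V)
√(77552 + l(34*8)) = √(77552 + (-8 + 34*8)) = √(77552 + (-8 + 272)) = √(77552 + 264) = √77816 = 2*√19454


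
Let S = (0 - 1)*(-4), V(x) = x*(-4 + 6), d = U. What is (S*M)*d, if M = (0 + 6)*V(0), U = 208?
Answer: 0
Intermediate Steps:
d = 208
V(x) = 2*x (V(x) = x*2 = 2*x)
M = 0 (M = (0 + 6)*(2*0) = 6*0 = 0)
S = 4 (S = -1*(-4) = 4)
(S*M)*d = (4*0)*208 = 0*208 = 0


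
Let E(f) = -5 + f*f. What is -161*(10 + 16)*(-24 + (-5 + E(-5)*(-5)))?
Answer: 539994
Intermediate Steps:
E(f) = -5 + f²
-161*(10 + 16)*(-24 + (-5 + E(-5)*(-5))) = -161*(10 + 16)*(-24 + (-5 + (-5 + (-5)²)*(-5))) = -4186*(-24 + (-5 + (-5 + 25)*(-5))) = -4186*(-24 + (-5 + 20*(-5))) = -4186*(-24 + (-5 - 100)) = -4186*(-24 - 105) = -4186*(-129) = -161*(-3354) = 539994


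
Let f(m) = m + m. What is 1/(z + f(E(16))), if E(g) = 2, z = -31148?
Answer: -1/31144 ≈ -3.2109e-5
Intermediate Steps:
f(m) = 2*m
1/(z + f(E(16))) = 1/(-31148 + 2*2) = 1/(-31148 + 4) = 1/(-31144) = -1/31144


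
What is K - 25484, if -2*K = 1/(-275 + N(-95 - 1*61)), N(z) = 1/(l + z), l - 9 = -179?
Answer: -2284665921/89651 ≈ -25484.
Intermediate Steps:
l = -170 (l = 9 - 179 = -170)
N(z) = 1/(-170 + z)
K = 163/89651 (K = -1/(2*(-275 + 1/(-170 + (-95 - 1*61)))) = -1/(2*(-275 + 1/(-170 + (-95 - 61)))) = -1/(2*(-275 + 1/(-170 - 156))) = -1/(2*(-275 + 1/(-326))) = -1/(2*(-275 - 1/326)) = -1/(2*(-89651/326)) = -1/2*(-326/89651) = 163/89651 ≈ 0.0018182)
K - 25484 = 163/89651 - 25484 = -2284665921/89651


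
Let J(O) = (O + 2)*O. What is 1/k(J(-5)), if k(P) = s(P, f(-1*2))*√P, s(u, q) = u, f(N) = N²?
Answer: √15/225 ≈ 0.017213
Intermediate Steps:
J(O) = O*(2 + O) (J(O) = (2 + O)*O = O*(2 + O))
k(P) = P^(3/2) (k(P) = P*√P = P^(3/2))
1/k(J(-5)) = 1/((-5*(2 - 5))^(3/2)) = 1/((-5*(-3))^(3/2)) = 1/(15^(3/2)) = 1/(15*√15) = √15/225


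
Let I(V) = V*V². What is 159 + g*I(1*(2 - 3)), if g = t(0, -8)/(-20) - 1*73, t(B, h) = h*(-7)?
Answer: 1174/5 ≈ 234.80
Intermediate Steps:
I(V) = V³
t(B, h) = -7*h
g = -379/5 (g = -7*(-8)/(-20) - 1*73 = 56*(-1/20) - 73 = -14/5 - 73 = -379/5 ≈ -75.800)
159 + g*I(1*(2 - 3)) = 159 - 379*(2 - 3)³/5 = 159 - 379*(1*(-1))³/5 = 159 - 379/5*(-1)³ = 159 - 379/5*(-1) = 159 + 379/5 = 1174/5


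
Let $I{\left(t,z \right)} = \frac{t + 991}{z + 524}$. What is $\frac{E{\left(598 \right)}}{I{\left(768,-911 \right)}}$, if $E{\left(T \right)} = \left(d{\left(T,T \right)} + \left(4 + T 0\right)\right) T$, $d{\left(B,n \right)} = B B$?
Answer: $- \frac{82759789008}{1759} \approx -4.7049 \cdot 10^{7}$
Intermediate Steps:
$I{\left(t,z \right)} = \frac{991 + t}{524 + z}$
$d{\left(B,n \right)} = B^{2}$
$E{\left(T \right)} = T \left(4 + T^{2}\right)$ ($E{\left(T \right)} = \left(T^{2} + \left(4 + T 0\right)\right) T = \left(T^{2} + \left(4 + 0\right)\right) T = \left(T^{2} + 4\right) T = \left(4 + T^{2}\right) T = T \left(4 + T^{2}\right)$)
$\frac{E{\left(598 \right)}}{I{\left(768,-911 \right)}} = \frac{598 \left(4 + 598^{2}\right)}{\frac{1}{524 - 911} \left(991 + 768\right)} = \frac{598 \left(4 + 357604\right)}{\frac{1}{-387} \cdot 1759} = \frac{598 \cdot 357608}{\left(- \frac{1}{387}\right) 1759} = \frac{213849584}{- \frac{1759}{387}} = 213849584 \left(- \frac{387}{1759}\right) = - \frac{82759789008}{1759}$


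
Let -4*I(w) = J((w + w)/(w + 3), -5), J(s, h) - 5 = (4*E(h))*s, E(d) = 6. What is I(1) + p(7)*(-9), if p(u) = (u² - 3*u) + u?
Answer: -1277/4 ≈ -319.25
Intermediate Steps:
p(u) = u² - 2*u
J(s, h) = 5 + 24*s (J(s, h) = 5 + (4*6)*s = 5 + 24*s)
I(w) = -5/4 - 12*w/(3 + w) (I(w) = -(5 + 24*((w + w)/(w + 3)))/4 = -(5 + 24*((2*w)/(3 + w)))/4 = -(5 + 24*(2*w/(3 + w)))/4 = -(5 + 48*w/(3 + w))/4 = -5/4 - 12*w/(3 + w))
I(1) + p(7)*(-9) = (-15 - 53*1)/(4*(3 + 1)) + (7*(-2 + 7))*(-9) = (¼)*(-15 - 53)/4 + (7*5)*(-9) = (¼)*(¼)*(-68) + 35*(-9) = -17/4 - 315 = -1277/4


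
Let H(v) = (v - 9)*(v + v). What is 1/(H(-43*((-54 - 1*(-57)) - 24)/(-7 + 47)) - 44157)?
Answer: -800/34835271 ≈ -2.2965e-5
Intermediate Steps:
H(v) = 2*v*(-9 + v) (H(v) = (-9 + v)*(2*v) = 2*v*(-9 + v))
1/(H(-43*((-54 - 1*(-57)) - 24)/(-7 + 47)) - 44157) = 1/(2*(-43*((-54 - 1*(-57)) - 24)/(-7 + 47))*(-9 - 43*((-54 - 1*(-57)) - 24)/(-7 + 47)) - 44157) = 1/(2*(-43/(40/((-54 + 57) - 24)))*(-9 - 43/(40/((-54 + 57) - 24))) - 44157) = 1/(2*(-43/(40/(3 - 24)))*(-9 - 43/(40/(3 - 24))) - 44157) = 1/(2*(-43/(40/(-21)))*(-9 - 43/(40/(-21))) - 44157) = 1/(2*(-43/(40*(-1/21)))*(-9 - 43/(40*(-1/21))) - 44157) = 1/(2*(-43/(-40/21))*(-9 - 43/(-40/21)) - 44157) = 1/(2*(-43*(-21/40))*(-9 - 43*(-21/40)) - 44157) = 1/(2*(903/40)*(-9 + 903/40) - 44157) = 1/(2*(903/40)*(543/40) - 44157) = 1/(490329/800 - 44157) = 1/(-34835271/800) = -800/34835271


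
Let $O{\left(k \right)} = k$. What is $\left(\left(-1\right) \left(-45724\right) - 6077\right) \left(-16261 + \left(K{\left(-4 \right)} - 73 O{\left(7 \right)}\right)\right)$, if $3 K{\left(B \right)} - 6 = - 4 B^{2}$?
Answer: $- \frac{1997177978}{3} \approx -6.6573 \cdot 10^{8}$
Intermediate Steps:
$K{\left(B \right)} = 2 - \frac{4 B^{2}}{3}$ ($K{\left(B \right)} = 2 + \frac{\left(-4\right) B^{2}}{3} = 2 - \frac{4 B^{2}}{3}$)
$\left(\left(-1\right) \left(-45724\right) - 6077\right) \left(-16261 + \left(K{\left(-4 \right)} - 73 O{\left(7 \right)}\right)\right) = \left(\left(-1\right) \left(-45724\right) - 6077\right) \left(-16261 + \left(\left(2 - \frac{4 \left(-4\right)^{2}}{3}\right) - 511\right)\right) = \left(45724 - 6077\right) \left(-16261 + \left(\left(2 - \frac{64}{3}\right) - 511\right)\right) = 39647 \left(-16261 + \left(\left(2 - \frac{64}{3}\right) - 511\right)\right) = 39647 \left(-16261 - \frac{1591}{3}\right) = 39647 \left(- \frac{50374}{3}\right) = - \frac{1997177978}{3}$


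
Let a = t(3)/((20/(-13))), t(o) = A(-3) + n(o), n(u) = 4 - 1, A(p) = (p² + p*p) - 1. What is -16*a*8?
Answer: 1664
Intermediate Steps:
A(p) = -1 + 2*p² (A(p) = (p² + p²) - 1 = 2*p² - 1 = -1 + 2*p²)
n(u) = 3
t(o) = 20 (t(o) = (-1 + 2*(-3)²) + 3 = (-1 + 2*9) + 3 = (-1 + 18) + 3 = 17 + 3 = 20)
a = -13 (a = 20/((20/(-13))) = 20/((20*(-1/13))) = 20/(-20/13) = 20*(-13/20) = -13)
-16*a*8 = -16*(-13)*8 = 208*8 = 1664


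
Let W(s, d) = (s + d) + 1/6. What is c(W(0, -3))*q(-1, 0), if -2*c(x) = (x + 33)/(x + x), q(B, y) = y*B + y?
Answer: 0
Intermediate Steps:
W(s, d) = ⅙ + d + s (W(s, d) = (d + s) + ⅙ = ⅙ + d + s)
q(B, y) = y + B*y (q(B, y) = B*y + y = y + B*y)
c(x) = -(33 + x)/(4*x) (c(x) = -(x + 33)/(2*(x + x)) = -(33 + x)/(2*(2*x)) = -(33 + x)*1/(2*x)/2 = -(33 + x)/(4*x))
c(W(0, -3))*q(-1, 0) = ((-33 - (⅙ - 3 + 0))/(4*(⅙ - 3 + 0)))*(0*(1 - 1)) = ((-33 - 1*(-17/6))/(4*(-17/6)))*(0*0) = ((¼)*(-6/17)*(-33 + 17/6))*0 = ((¼)*(-6/17)*(-181/6))*0 = (181/68)*0 = 0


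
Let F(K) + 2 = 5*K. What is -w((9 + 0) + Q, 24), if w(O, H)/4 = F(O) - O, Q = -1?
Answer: -120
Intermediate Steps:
F(K) = -2 + 5*K
w(O, H) = -8 + 16*O (w(O, H) = 4*((-2 + 5*O) - O) = 4*(-2 + 4*O) = -8 + 16*O)
-w((9 + 0) + Q, 24) = -(-8 + 16*((9 + 0) - 1)) = -(-8 + 16*(9 - 1)) = -(-8 + 16*8) = -(-8 + 128) = -1*120 = -120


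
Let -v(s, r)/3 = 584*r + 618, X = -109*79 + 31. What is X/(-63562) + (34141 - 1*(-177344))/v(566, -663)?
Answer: 3898804055/12285708294 ≈ 0.31734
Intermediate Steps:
X = -8580 (X = -8611 + 31 = -8580)
v(s, r) = -1854 - 1752*r (v(s, r) = -3*(584*r + 618) = -3*(618 + 584*r) = -1854 - 1752*r)
X/(-63562) + (34141 - 1*(-177344))/v(566, -663) = -8580/(-63562) + (34141 - 1*(-177344))/(-1854 - 1752*(-663)) = -8580*(-1/63562) + (34141 + 177344)/(-1854 + 1161576) = 4290/31781 + 211485/1159722 = 4290/31781 + 211485*(1/1159722) = 4290/31781 + 70495/386574 = 3898804055/12285708294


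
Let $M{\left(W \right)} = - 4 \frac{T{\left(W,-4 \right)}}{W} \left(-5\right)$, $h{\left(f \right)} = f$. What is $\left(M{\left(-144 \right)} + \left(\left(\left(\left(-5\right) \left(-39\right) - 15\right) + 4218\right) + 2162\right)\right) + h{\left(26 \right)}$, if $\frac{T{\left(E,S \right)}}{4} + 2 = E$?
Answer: $\frac{60004}{9} \approx 6667.1$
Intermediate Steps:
$T{\left(E,S \right)} = -8 + 4 E$
$M{\left(W \right)} = \frac{20 \left(-8 + 4 W\right)}{W}$ ($M{\left(W \right)} = - 4 \frac{-8 + 4 W}{W} \left(-5\right) = - \frac{4 \left(-8 + 4 W\right)}{W} \left(-5\right) = \frac{20 \left(-8 + 4 W\right)}{W}$)
$\left(M{\left(-144 \right)} + \left(\left(\left(\left(-5\right) \left(-39\right) - 15\right) + 4218\right) + 2162\right)\right) + h{\left(26 \right)} = \left(\left(80 - \frac{160}{-144}\right) + \left(\left(\left(\left(-5\right) \left(-39\right) - 15\right) + 4218\right) + 2162\right)\right) + 26 = \left(\left(80 - - \frac{10}{9}\right) + \left(\left(\left(195 - 15\right) + 4218\right) + 2162\right)\right) + 26 = \left(\left(80 + \frac{10}{9}\right) + \left(\left(180 + 4218\right) + 2162\right)\right) + 26 = \left(\frac{730}{9} + \left(4398 + 2162\right)\right) + 26 = \left(\frac{730}{9} + 6560\right) + 26 = \frac{59770}{9} + 26 = \frac{60004}{9}$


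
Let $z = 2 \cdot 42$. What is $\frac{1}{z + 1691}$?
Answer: $\frac{1}{1775} \approx 0.00056338$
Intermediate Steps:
$z = 84$
$\frac{1}{z + 1691} = \frac{1}{84 + 1691} = \frac{1}{1775}$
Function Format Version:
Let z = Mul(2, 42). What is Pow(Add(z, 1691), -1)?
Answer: Rational(1, 1775) ≈ 0.00056338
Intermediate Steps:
z = 84
Pow(Add(z, 1691), -1) = Pow(Add(84, 1691), -1) = Pow(1775, -1) = Rational(1, 1775)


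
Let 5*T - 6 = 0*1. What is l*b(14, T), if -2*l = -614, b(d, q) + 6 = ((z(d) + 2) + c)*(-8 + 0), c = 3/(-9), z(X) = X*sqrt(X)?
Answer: -17806/3 - 34384*sqrt(14) ≈ -1.3459e+5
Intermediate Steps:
z(X) = X**(3/2)
c = -1/3 (c = 3*(-1/9) = -1/3 ≈ -0.33333)
T = 6/5 (T = 6/5 + (0*1)/5 = 6/5 + (1/5)*0 = 6/5 + 0 = 6/5 ≈ 1.2000)
b(d, q) = -58/3 - 8*d**(3/2) (b(d, q) = -6 + ((d**(3/2) + 2) - 1/3)*(-8 + 0) = -6 + ((2 + d**(3/2)) - 1/3)*(-8) = -6 + (5/3 + d**(3/2))*(-8) = -6 + (-40/3 - 8*d**(3/2)) = -58/3 - 8*d**(3/2))
l = 307 (l = -1/2*(-614) = 307)
l*b(14, T) = 307*(-58/3 - 112*sqrt(14)) = -17806/3 - 34384*sqrt(14)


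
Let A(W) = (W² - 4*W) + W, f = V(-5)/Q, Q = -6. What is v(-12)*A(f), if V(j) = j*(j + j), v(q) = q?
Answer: -3400/3 ≈ -1133.3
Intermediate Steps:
V(j) = 2*j² (V(j) = j*(2*j) = 2*j²)
f = -25/3 (f = (2*(-5)²)/(-6) = (2*25)*(-⅙) = 50*(-⅙) = -25/3 ≈ -8.3333)
A(W) = W² - 3*W
v(-12)*A(f) = -(-100)*(-3 - 25/3) = -(-100)*(-34)/3 = -12*850/9 = -3400/3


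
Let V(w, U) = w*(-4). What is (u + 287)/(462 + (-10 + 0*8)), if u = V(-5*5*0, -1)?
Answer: 287/452 ≈ 0.63496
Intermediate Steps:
V(w, U) = -4*w
u = 0 (u = -4*(-5*5)*0 = -(-100)*0 = -4*0 = 0)
(u + 287)/(462 + (-10 + 0*8)) = (0 + 287)/(462 + (-10 + 0*8)) = 287/(462 + (-10 + 0)) = 287/(462 - 10) = 287/452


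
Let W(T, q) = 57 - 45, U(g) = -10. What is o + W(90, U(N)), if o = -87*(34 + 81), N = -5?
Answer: -9993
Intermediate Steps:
W(T, q) = 12
o = -10005 (o = -87*115 = -10005)
o + W(90, U(N)) = -10005 + 12 = -9993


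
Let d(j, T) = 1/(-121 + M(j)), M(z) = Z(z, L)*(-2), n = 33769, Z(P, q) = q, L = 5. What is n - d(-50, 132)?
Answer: 4423740/131 ≈ 33769.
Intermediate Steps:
M(z) = -10 (M(z) = 5*(-2) = -10)
d(j, T) = -1/131 (d(j, T) = 1/(-121 - 10) = 1/(-131) = -1/131)
n - d(-50, 132) = 33769 - 1*(-1/131) = 33769 + 1/131 = 4423740/131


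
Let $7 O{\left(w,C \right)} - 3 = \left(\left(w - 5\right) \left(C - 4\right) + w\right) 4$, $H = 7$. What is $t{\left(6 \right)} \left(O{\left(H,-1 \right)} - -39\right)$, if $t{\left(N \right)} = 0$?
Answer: $0$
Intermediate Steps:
$O{\left(w,C \right)} = \frac{3}{7} + \frac{4 w}{7} + \frac{4 \left(-5 + w\right) \left(-4 + C\right)}{7}$ ($O{\left(w,C \right)} = \frac{3}{7} + \frac{\left(\left(w - 5\right) \left(C - 4\right) + w\right) 4}{7} = \frac{3}{7} + \frac{\left(\left(-5 + w\right) \left(-4 + C\right) + w\right) 4}{7} = \frac{3}{7} + \frac{\left(w + \left(-5 + w\right) \left(-4 + C\right)\right) 4}{7} = \frac{3}{7} + \frac{4 w + 4 \left(-5 + w\right) \left(-4 + C\right)}{7} = \frac{3}{7} + \left(\frac{4 w}{7} + \frac{4 \left(-5 + w\right) \left(-4 + C\right)}{7}\right) = \frac{3}{7} + \frac{4 w}{7} + \frac{4 \left(-5 + w\right) \left(-4 + C\right)}{7}$)
$t{\left(6 \right)} \left(O{\left(H,-1 \right)} - -39\right) = 0 \left(\left(\frac{83}{7} - - \frac{20}{7} - 12 + \frac{4}{7} \left(-1\right) 7\right) - -39\right) = 0 \left(\left(\frac{83}{7} + \frac{20}{7} - 12 - 4\right) + \left(42 - 3\right)\right) = 0 \left(- \frac{9}{7} + 39\right) = 0 \cdot \frac{264}{7} = 0$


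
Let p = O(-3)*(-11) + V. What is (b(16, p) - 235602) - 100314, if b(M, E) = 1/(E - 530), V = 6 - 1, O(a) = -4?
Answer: -161575597/481 ≈ -3.3592e+5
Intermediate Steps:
V = 5
p = 49 (p = -4*(-11) + 5 = 44 + 5 = 49)
b(M, E) = 1/(-530 + E)
(b(16, p) - 235602) - 100314 = (1/(-530 + 49) - 235602) - 100314 = (1/(-481) - 235602) - 100314 = (-1/481 - 235602) - 100314 = -113324563/481 - 100314 = -161575597/481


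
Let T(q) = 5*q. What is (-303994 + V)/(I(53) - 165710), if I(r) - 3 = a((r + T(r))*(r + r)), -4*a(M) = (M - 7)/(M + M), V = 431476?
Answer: -34377306048/44685246149 ≈ -0.76932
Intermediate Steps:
a(M) = -(-7 + M)/(8*M) (a(M) = -(M - 7)/(4*(M + M)) = -(-7 + M)/(4*(2*M)) = -(-7 + M)*1/(2*M)/4 = -(-7 + M)/(8*M))
I(r) = 3 + (7 - 12*r²)/(96*r²) (I(r) = 3 + (7 - (r + 5*r)*(r + r))/(8*(((r + 5*r)*(r + r)))) = 3 + (7 - 6*r*2*r)/(8*(((6*r)*(2*r)))) = 3 + (7 - 12*r²)/(8*((12*r²))) = 3 + (1/(12*r²))*(7 - 12*r²)/8 = 3 + (7 - 12*r²)/(96*r²))
(-303994 + V)/(I(53) - 165710) = (-303994 + 431476)/((23/8 + (7/96)/53²) - 165710) = 127482/((23/8 + (7/96)*(1/2809)) - 165710) = 127482/((23/8 + 7/269664) - 165710) = 127482/(775291/269664 - 165710) = 127482/(-44685246149/269664) = 127482*(-269664/44685246149) = -34377306048/44685246149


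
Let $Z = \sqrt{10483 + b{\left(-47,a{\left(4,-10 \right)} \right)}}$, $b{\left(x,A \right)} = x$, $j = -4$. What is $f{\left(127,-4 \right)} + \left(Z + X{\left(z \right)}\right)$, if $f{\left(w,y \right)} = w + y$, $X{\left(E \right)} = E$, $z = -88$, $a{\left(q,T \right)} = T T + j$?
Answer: $35 + 2 \sqrt{2609} \approx 137.16$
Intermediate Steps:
$a{\left(q,T \right)} = -4 + T^{2}$ ($a{\left(q,T \right)} = T T - 4 = T^{2} - 4 = -4 + T^{2}$)
$Z = 2 \sqrt{2609}$ ($Z = \sqrt{10483 - 47} = \sqrt{10436} = 2 \sqrt{2609} \approx 102.16$)
$f{\left(127,-4 \right)} + \left(Z + X{\left(z \right)}\right) = \left(127 - 4\right) - \left(88 - 2 \sqrt{2609}\right) = 123 - \left(88 - 2 \sqrt{2609}\right) = 35 + 2 \sqrt{2609}$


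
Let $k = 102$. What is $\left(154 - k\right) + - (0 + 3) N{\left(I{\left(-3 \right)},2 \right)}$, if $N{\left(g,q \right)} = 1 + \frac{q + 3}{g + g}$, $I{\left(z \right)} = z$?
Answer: $\frac{103}{2} \approx 51.5$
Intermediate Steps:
$N{\left(g,q \right)} = 1 + \frac{3 + q}{2 g}$
$\left(154 - k\right) + - (0 + 3) N{\left(I{\left(-3 \right)},2 \right)} = \left(154 - 102\right) + - (0 + 3) \frac{3 + 2 + 2 \left(-3\right)}{2 \left(-3\right)} = \left(154 - 102\right) + \left(-1\right) 3 \cdot \frac{1}{2} \left(- \frac{1}{3}\right) \left(3 + 2 - 6\right) = 52 - 3 \cdot \frac{1}{2} \left(- \frac{1}{3}\right) \left(-1\right) = 52 - \frac{1}{2} = \frac{103}{2}$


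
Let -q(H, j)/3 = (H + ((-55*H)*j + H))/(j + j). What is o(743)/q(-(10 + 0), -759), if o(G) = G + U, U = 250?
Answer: -251229/208735 ≈ -1.2036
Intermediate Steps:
o(G) = 250 + G (o(G) = G + 250 = 250 + G)
q(H, j) = -3*(2*H - 55*H*j)/(2*j) (q(H, j) = -3*(H + ((-55*H)*j + H))/(j + j) = -3*(H + (-55*H*j + H))/(2*j) = -3*(H + (H - 55*H*j))*1/(2*j) = -3*(2*H - 55*H*j)*1/(2*j) = -3*(2*H - 55*H*j)/(2*j))
o(743)/q(-(10 + 0), -759) = (250 + 743)/(165*(-(10 + 0))/2 - 3*(-(10 + 0))/(-759)) = 993/(165*(-1*10)/2 - 3*(-1*10)*(-1/759)) = 993/((165/2)*(-10) - 3*(-10)*(-1/759)) = 993/(-825 - 10/253) = 993/(-208735/253) = 993*(-253/208735) = -251229/208735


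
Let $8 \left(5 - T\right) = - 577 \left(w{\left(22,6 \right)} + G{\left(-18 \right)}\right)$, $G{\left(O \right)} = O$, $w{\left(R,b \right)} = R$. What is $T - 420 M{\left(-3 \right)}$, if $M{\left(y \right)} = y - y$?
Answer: $\frac{587}{2} \approx 293.5$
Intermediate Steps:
$M{\left(y \right)} = 0$
$T = \frac{587}{2}$ ($T = 5 - \frac{\left(-577\right) \left(22 - 18\right)}{8} = 5 - \frac{\left(-577\right) 4}{8} = 5 - - \frac{577}{2} = 5 + \frac{577}{2} = \frac{587}{2} \approx 293.5$)
$T - 420 M{\left(-3 \right)} = \frac{587}{2} - 0 = \frac{587}{2} + 0 = \frac{587}{2}$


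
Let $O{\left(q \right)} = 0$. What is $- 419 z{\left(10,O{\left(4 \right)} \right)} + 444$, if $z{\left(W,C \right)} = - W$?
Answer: $4634$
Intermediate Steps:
$- 419 z{\left(10,O{\left(4 \right)} \right)} + 444 = - 419 \left(\left(-1\right) 10\right) + 444 = \left(-419\right) \left(-10\right) + 444 = 4190 + 444 = 4634$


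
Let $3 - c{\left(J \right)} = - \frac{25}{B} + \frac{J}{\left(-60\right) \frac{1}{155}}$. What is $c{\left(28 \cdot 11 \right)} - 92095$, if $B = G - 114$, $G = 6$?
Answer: $- \frac{9860029}{108} \approx -91297.0$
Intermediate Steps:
$B = -108$ ($B = 6 - 114 = -108$)
$c{\left(J \right)} = \frac{299}{108} + \frac{31 J}{12}$ ($c{\left(J \right)} = 3 - \left(- \frac{25}{-108} + \frac{J}{\left(-60\right) \frac{1}{155}}\right) = 3 - \left(\left(-25\right) \left(- \frac{1}{108}\right) + \frac{J}{\left(-60\right) \frac{1}{155}}\right) = 3 - \left(\frac{25}{108} + \frac{J}{- \frac{12}{31}}\right) = 3 - \left(\frac{25}{108} + J \left(- \frac{31}{12}\right)\right) = 3 - \left(\frac{25}{108} - \frac{31 J}{12}\right) = 3 + \left(- \frac{25}{108} + \frac{31 J}{12}\right) = \frac{299}{108} + \frac{31 J}{12}$)
$c{\left(28 \cdot 11 \right)} - 92095 = \left(\frac{299}{108} + \frac{31 \cdot 28 \cdot 11}{12}\right) - 92095 = \left(\frac{299}{108} + \frac{31}{12} \cdot 308\right) - 92095 = \left(\frac{299}{108} + \frac{2387}{3}\right) - 92095 = \frac{86231}{108} - 92095 = - \frac{9860029}{108}$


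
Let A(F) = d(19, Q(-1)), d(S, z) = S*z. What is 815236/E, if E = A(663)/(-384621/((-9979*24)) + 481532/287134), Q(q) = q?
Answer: -7668746857918929/54440893534 ≈ -1.4086e+5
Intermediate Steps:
A(F) = -19 (A(F) = 19*(-1) = -19)
E = -217763574136/37627125681 (E = -19/(-384621/((-9979*24)) + 481532/287134) = -19/(-384621/(-239496) + 481532*(1/287134)) = -19/(-384621*(-1/239496) + 240766/143567) = -19/(128207/79832 + 240766/143567) = -19/37627125681/11461240744 = -19*11461240744/37627125681 = -217763574136/37627125681 ≈ -5.7874)
815236/E = 815236/(-217763574136/37627125681) = 815236*(-37627125681/217763574136) = -7668746857918929/54440893534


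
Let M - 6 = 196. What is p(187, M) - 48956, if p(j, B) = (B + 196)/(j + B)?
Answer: -19043486/389 ≈ -48955.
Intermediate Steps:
M = 202 (M = 6 + 196 = 202)
p(j, B) = (196 + B)/(B + j)
p(187, M) - 48956 = (196 + 202)/(202 + 187) - 48956 = 398/389 - 48956 = -19043486/389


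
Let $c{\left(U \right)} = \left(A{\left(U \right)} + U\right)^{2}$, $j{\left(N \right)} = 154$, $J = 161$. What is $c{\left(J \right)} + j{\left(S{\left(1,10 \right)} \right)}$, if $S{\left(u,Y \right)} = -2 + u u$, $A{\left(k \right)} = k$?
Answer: $103838$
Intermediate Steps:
$S{\left(u,Y \right)} = -2 + u^{2}$
$c{\left(U \right)} = 4 U^{2}$ ($c{\left(U \right)} = \left(U + U\right)^{2} = \left(2 U\right)^{2} = 4 U^{2}$)
$c{\left(J \right)} + j{\left(S{\left(1,10 \right)} \right)} = 4 \cdot 161^{2} + 154 = 4 \cdot 25921 + 154 = 103684 + 154 = 103838$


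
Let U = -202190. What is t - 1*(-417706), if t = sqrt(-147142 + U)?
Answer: 417706 + 2*I*sqrt(87333) ≈ 4.1771e+5 + 591.04*I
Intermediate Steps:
t = 2*I*sqrt(87333) (t = sqrt(-147142 - 202190) = sqrt(-349332) = 2*I*sqrt(87333) ≈ 591.04*I)
t - 1*(-417706) = 2*I*sqrt(87333) - 1*(-417706) = 2*I*sqrt(87333) + 417706 = 417706 + 2*I*sqrt(87333)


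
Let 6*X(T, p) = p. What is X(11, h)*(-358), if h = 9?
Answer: -537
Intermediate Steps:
X(T, p) = p/6
X(11, h)*(-358) = ((⅙)*9)*(-358) = (3/2)*(-358) = -537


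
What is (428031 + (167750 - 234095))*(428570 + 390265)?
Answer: 296161155810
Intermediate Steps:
(428031 + (167750 - 234095))*(428570 + 390265) = (428031 - 66345)*818835 = 361686*818835 = 296161155810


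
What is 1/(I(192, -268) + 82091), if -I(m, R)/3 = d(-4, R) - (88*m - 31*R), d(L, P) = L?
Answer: 1/157715 ≈ 6.3406e-6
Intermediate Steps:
I(m, R) = 12 - 93*R + 264*m (I(m, R) = -3*(-4 - (88*m - 31*R)) = -3*(-4 - (-31*R + 88*m)) = -3*(-4 + (-88*m + 31*R)) = -3*(-4 - 88*m + 31*R) = 12 - 93*R + 264*m)
1/(I(192, -268) + 82091) = 1/((12 - 93*(-268) + 264*192) + 82091) = 1/((12 + 24924 + 50688) + 82091) = 1/(75624 + 82091) = 1/157715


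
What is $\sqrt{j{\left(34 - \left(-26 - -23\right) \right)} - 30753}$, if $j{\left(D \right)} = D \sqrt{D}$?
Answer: $\sqrt{-30753 + 37 \sqrt{37}} \approx 174.72 i$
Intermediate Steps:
$j{\left(D \right)} = D^{\frac{3}{2}}$
$\sqrt{j{\left(34 - \left(-26 - -23\right) \right)} - 30753} = \sqrt{\left(34 - \left(-26 - -23\right)\right)^{\frac{3}{2}} - 30753} = \sqrt{\left(34 - \left(-26 + 23\right)\right)^{\frac{3}{2}} - 30753} = \sqrt{\left(34 - -3\right)^{\frac{3}{2}} - 30753} = \sqrt{\left(34 + 3\right)^{\frac{3}{2}} - 30753} = \sqrt{37^{\frac{3}{2}} - 30753} = \sqrt{37 \sqrt{37} - 30753} = \sqrt{-30753 + 37 \sqrt{37}}$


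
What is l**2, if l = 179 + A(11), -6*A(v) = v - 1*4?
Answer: 1138489/36 ≈ 31625.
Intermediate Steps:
A(v) = 2/3 - v/6 (A(v) = -(v - 1*4)/6 = -(v - 4)/6 = -(-4 + v)/6 = 2/3 - v/6)
l = 1067/6 (l = 179 + (2/3 - 1/6*11) = 179 + (2/3 - 11/6) = 179 - 7/6 = 1067/6 ≈ 177.83)
l**2 = (1067/6)**2 = 1138489/36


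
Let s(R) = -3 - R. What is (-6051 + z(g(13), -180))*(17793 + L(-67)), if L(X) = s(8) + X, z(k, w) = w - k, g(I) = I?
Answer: -110612460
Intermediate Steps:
L(X) = -11 + X (L(X) = (-3 - 1*8) + X = (-3 - 8) + X = -11 + X)
(-6051 + z(g(13), -180))*(17793 + L(-67)) = (-6051 + (-180 - 1*13))*(17793 + (-11 - 67)) = (-6051 + (-180 - 13))*(17793 - 78) = (-6051 - 193)*17715 = -6244*17715 = -110612460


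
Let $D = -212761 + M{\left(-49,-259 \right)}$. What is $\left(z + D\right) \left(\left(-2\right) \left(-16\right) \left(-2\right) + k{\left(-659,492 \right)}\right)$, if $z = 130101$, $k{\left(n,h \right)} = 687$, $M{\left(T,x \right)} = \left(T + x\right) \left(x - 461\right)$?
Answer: $86659300$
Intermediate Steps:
$M{\left(T,x \right)} = \left(-461 + x\right) \left(T + x\right)$ ($M{\left(T,x \right)} = \left(T + x\right) \left(-461 + x\right) = \left(-461 + x\right) \left(T + x\right)$)
$D = 8999$ ($D = -212761 - \left(-154679 - 67081\right) = -212761 + \left(67081 + 22589 + 119399 + 12691\right) = -212761 + 221760 = 8999$)
$\left(z + D\right) \left(\left(-2\right) \left(-16\right) \left(-2\right) + k{\left(-659,492 \right)}\right) = \left(130101 + 8999\right) \left(\left(-2\right) \left(-16\right) \left(-2\right) + 687\right) = 139100 \left(32 \left(-2\right) + 687\right) = 139100 \left(-64 + 687\right) = 139100 \cdot 623 = 86659300$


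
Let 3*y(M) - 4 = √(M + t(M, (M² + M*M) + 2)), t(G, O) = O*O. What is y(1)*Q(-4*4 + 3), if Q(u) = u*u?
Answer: 676/3 + 169*√17/3 ≈ 457.60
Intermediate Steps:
Q(u) = u²
t(G, O) = O²
y(M) = 4/3 + √(M + (2 + 2*M²)²)/3 (y(M) = 4/3 + √(M + ((M² + M*M) + 2)²)/3 = 4/3 + √(M + ((M² + M²) + 2)²)/3 = 4/3 + √(M + (2*M² + 2)²)/3 = 4/3 + √(M + (2 + 2*M²)²)/3)
y(1)*Q(-4*4 + 3) = (4/3 + √(1 + 4*(1 + 1²)²)/3)*(-4*4 + 3)² = (4/3 + √(1 + 4*(1 + 1)²)/3)*(-16 + 3)² = (4/3 + √(1 + 4*2²)/3)*(-13)² = (4/3 + √(1 + 4*4)/3)*169 = (4/3 + √(1 + 16)/3)*169 = (4/3 + √17/3)*169 = 676/3 + 169*√17/3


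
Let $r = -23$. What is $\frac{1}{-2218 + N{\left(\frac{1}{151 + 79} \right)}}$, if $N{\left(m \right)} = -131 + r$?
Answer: $- \frac{1}{2372} \approx -0.00042159$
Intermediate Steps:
$N{\left(m \right)} = -154$ ($N{\left(m \right)} = -131 - 23 = -154$)
$\frac{1}{-2218 + N{\left(\frac{1}{151 + 79} \right)}} = \frac{1}{-2218 - 154} = \frac{1}{-2372} = - \frac{1}{2372}$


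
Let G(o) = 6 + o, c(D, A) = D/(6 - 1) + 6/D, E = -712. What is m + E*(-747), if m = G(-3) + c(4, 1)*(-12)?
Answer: 2659197/5 ≈ 5.3184e+5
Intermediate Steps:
c(D, A) = 6/D + D/5 (c(D, A) = D/5 + 6/D = 6/D + D/5)
m = -123/5 (m = (6 - 3) + (6/4 + (⅕)*4)*(-12) = 3 + (6*(¼) + ⅘)*(-12) = 3 + (3/2 + ⅘)*(-12) = 3 + (23/10)*(-12) = 3 - 138/5 = -123/5 ≈ -24.600)
m + E*(-747) = -123/5 - 712*(-747) = -123/5 + 531864 = 2659197/5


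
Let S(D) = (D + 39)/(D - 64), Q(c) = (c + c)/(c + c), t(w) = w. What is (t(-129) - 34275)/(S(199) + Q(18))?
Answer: -4644540/373 ≈ -12452.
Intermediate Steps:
Q(c) = 1 (Q(c) = (2*c)/((2*c)) = (2*c)*(1/(2*c)) = 1)
S(D) = (39 + D)/(-64 + D)
(t(-129) - 34275)/(S(199) + Q(18)) = (-129 - 34275)/((39 + 199)/(-64 + 199) + 1) = -34404/(238/135 + 1) = -34404/373/135 = -34404*135/373 = -4644540/373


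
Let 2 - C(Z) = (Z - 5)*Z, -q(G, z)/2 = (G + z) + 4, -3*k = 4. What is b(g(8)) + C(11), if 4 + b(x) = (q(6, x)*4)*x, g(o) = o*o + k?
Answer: -328484/9 ≈ -36498.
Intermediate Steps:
k = -4/3 (k = -1/3*4 = -4/3 ≈ -1.3333)
q(G, z) = -8 - 2*G - 2*z (q(G, z) = -2*((G + z) + 4) = -2*(4 + G + z) = -8 - 2*G - 2*z)
g(o) = -4/3 + o**2 (g(o) = o*o - 4/3 = o**2 - 4/3 = -4/3 + o**2)
C(Z) = 2 - Z*(-5 + Z) (C(Z) = 2 - (Z - 5)*Z = 2 - (-5 + Z)*Z = 2 - Z*(-5 + Z))
b(x) = -4 + x*(-80 - 8*x) (b(x) = -4 + ((-8 - 2*6 - 2*x)*4)*x = -4 + ((-8 - 12 - 2*x)*4)*x = -4 + ((-20 - 2*x)*4)*x = -4 + (-80 - 8*x)*x = -4 + x*(-80 - 8*x))
b(g(8)) + C(11) = (-4 - 8*(-4/3 + 8**2)*(10 + (-4/3 + 8**2))) + (2 - 1*11**2 + 5*11) = (-4 - 8*(-4/3 + 64)*(10 + (-4/3 + 64))) + (2 - 1*121 + 55) = (-4 - 8*188/3*(10 + 188/3)) + (2 - 121 + 55) = (-4 - 8*188/3*218/3) - 64 = (-4 - 327872/9) - 64 = -327908/9 - 64 = -328484/9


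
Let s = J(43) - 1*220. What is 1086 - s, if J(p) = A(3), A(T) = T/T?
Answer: 1305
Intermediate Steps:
A(T) = 1
J(p) = 1
s = -219 (s = 1 - 1*220 = 1 - 220 = -219)
1086 - s = 1086 - 1*(-219) = 1086 + 219 = 1305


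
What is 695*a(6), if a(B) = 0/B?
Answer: 0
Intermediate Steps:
a(B) = 0
695*a(6) = 695*0 = 0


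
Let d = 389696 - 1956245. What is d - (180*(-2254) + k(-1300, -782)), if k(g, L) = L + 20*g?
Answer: -1134047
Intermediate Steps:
d = -1566549
d - (180*(-2254) + k(-1300, -782)) = -1566549 - (180*(-2254) + (-782 + 20*(-1300))) = -1566549 - (-405720 + (-782 - 26000)) = -1566549 - (-405720 - 26782) = -1566549 - 1*(-432502) = -1566549 + 432502 = -1134047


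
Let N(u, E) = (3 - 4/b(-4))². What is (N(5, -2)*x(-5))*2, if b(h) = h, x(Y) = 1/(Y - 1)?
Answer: -16/3 ≈ -5.3333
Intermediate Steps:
x(Y) = 1/(-1 + Y)
N(u, E) = 16 (N(u, E) = (3 - 4/(-4))² = (3 - 4*(-¼))² = (3 + 1)² = 4² = 16)
(N(5, -2)*x(-5))*2 = (16/(-1 - 5))*2 = (16/(-6))*2 = (16*(-⅙))*2 = -8/3*2 = -16/3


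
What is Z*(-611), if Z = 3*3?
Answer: -5499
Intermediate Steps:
Z = 9
Z*(-611) = 9*(-611) = -5499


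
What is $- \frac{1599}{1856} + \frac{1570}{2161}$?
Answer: $- \frac{541519}{4010816} \approx -0.13501$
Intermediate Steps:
$- \frac{1599}{1856} + \frac{1570}{2161} = - \frac{541519}{4010816}$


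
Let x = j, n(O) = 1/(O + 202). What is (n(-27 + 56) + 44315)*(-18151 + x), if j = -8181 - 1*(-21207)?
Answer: -52463425750/231 ≈ -2.2711e+8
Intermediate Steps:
j = 13026 (j = -8181 + 21207 = 13026)
n(O) = 1/(202 + O)
x = 13026
(n(-27 + 56) + 44315)*(-18151 + x) = (1/(202 + (-27 + 56)) + 44315)*(-18151 + 13026) = (1/(202 + 29) + 44315)*(-5125) = (1/231 + 44315)*(-5125) = (10236766/231)*(-5125) = -52463425750/231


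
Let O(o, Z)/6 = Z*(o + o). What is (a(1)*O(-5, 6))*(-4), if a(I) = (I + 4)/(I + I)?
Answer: 3600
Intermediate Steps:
O(o, Z) = 12*Z*o (O(o, Z) = 6*(Z*(o + o)) = 6*(Z*(2*o)) = 6*(2*Z*o) = 12*Z*o)
a(I) = (4 + I)/(2*I) (a(I) = (4 + I)/((2*I)) = (4 + I)*(1/(2*I)) = (4 + I)/(2*I))
(a(1)*O(-5, 6))*(-4) = (((½)*(4 + 1)/1)*(12*6*(-5)))*(-4) = (((½)*1*5)*(-360))*(-4) = ((5/2)*(-360))*(-4) = -900*(-4) = 3600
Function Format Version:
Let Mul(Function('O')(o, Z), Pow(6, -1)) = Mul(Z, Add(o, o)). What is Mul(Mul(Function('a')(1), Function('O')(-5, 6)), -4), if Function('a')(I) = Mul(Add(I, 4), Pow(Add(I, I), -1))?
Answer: 3600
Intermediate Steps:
Function('O')(o, Z) = Mul(12, Z, o) (Function('O')(o, Z) = Mul(6, Mul(Z, Add(o, o))) = Mul(6, Mul(Z, Mul(2, o))) = Mul(6, Mul(2, Z, o)) = Mul(12, Z, o))
Function('a')(I) = Mul(Rational(1, 2), Pow(I, -1), Add(4, I)) (Function('a')(I) = Mul(Add(4, I), Pow(Mul(2, I), -1)) = Mul(Add(4, I), Mul(Rational(1, 2), Pow(I, -1))) = Mul(Rational(1, 2), Pow(I, -1), Add(4, I)))
Mul(Mul(Function('a')(1), Function('O')(-5, 6)), -4) = Mul(Mul(Mul(Rational(1, 2), Pow(1, -1), Add(4, 1)), Mul(12, 6, -5)), -4) = Mul(Mul(Mul(Rational(1, 2), 1, 5), -360), -4) = Mul(Mul(Rational(5, 2), -360), -4) = Mul(-900, -4) = 3600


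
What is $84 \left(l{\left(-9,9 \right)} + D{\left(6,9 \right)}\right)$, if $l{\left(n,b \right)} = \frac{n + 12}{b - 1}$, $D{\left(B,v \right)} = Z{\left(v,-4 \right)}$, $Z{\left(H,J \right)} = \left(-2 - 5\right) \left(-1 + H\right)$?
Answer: $- \frac{9345}{2} \approx -4672.5$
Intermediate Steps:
$Z{\left(H,J \right)} = 7 - 7 H$ ($Z{\left(H,J \right)} = - 7 \left(-1 + H\right) = 7 - 7 H$)
$D{\left(B,v \right)} = 7 - 7 v$
$l{\left(n,b \right)} = \frac{12 + n}{-1 + b}$
$84 \left(l{\left(-9,9 \right)} + D{\left(6,9 \right)}\right) = 84 \left(\frac{12 - 9}{-1 + 9} + \left(7 - 63\right)\right) = 84 \left(\frac{1}{8} \cdot 3 + \left(7 - 63\right)\right) = 84 \left(\frac{1}{8} \cdot 3 - 56\right) = 84 \left(\frac{3}{8} - 56\right) = 84 \left(- \frac{445}{8}\right) = - \frac{9345}{2}$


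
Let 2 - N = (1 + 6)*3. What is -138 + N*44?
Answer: -974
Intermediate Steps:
N = -19 (N = 2 - (1 + 6)*3 = 2 - 7*3 = 2 - 1*21 = 2 - 21 = -19)
-138 + N*44 = -138 - 19*44 = -138 - 836 = -974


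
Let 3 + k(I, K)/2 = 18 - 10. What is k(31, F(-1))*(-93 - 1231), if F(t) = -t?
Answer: -13240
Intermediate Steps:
k(I, K) = 10 (k(I, K) = -6 + 2*(18 - 10) = -6 + 2*8 = -6 + 16 = 10)
k(31, F(-1))*(-93 - 1231) = 10*(-93 - 1231) = 10*(-1324) = -13240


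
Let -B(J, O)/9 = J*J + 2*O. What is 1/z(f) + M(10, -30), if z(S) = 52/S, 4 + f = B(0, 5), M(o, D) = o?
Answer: 213/26 ≈ 8.1923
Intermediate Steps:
B(J, O) = -18*O - 9*J² (B(J, O) = -9*(J*J + 2*O) = -9*(J² + 2*O) = -18*O - 9*J²)
f = -94 (f = -4 + (-18*5 - 9*0²) = -4 + (-90 - 9*0) = -4 + (-90 + 0) = -4 - 90 = -94)
1/z(f) + M(10, -30) = 1/(52/(-94)) + 10 = 1/(52*(-1/94)) + 10 = 1/(-26/47) + 10 = -47/26 + 10 = 213/26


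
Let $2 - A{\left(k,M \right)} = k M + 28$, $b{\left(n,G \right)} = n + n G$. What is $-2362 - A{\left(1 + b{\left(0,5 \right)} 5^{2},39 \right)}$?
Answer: $-2297$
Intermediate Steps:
$b{\left(n,G \right)} = n + G n$
$A{\left(k,M \right)} = -26 - M k$ ($A{\left(k,M \right)} = 2 - \left(k M + 28\right) = 2 - \left(M k + 28\right) = 2 - \left(28 + M k\right) = -26 - M k$)
$-2362 - A{\left(1 + b{\left(0,5 \right)} 5^{2},39 \right)} = -2362 - \left(-26 - 39 \left(1 + 0 \left(1 + 5\right) 5^{2}\right)\right) = -2362 - \left(-26 - 39 \left(1 + 0 \cdot 6 \cdot 25\right)\right) = -2362 - \left(-26 - 39 \left(1 + 0 \cdot 25\right)\right) = -2362 - \left(-26 - 39 \left(1 + 0\right)\right) = -2362 - \left(-26 - 39 \cdot 1\right) = -2362 - \left(-26 - 39\right) = -2362 - -65 = -2362 + 65 = -2297$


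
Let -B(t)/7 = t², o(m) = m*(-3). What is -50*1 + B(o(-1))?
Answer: -113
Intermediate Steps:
o(m) = -3*m
B(t) = -7*t²
-50*1 + B(o(-1)) = -50*1 - 7*(-3*(-1))² = -50 - 7*3² = -50 - 7*9 = -50 - 63 = -113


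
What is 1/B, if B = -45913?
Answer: -1/45913 ≈ -2.1780e-5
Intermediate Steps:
1/B = 1/(-45913) = -1/45913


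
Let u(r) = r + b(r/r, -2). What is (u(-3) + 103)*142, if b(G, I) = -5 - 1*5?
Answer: 12780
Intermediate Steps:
b(G, I) = -10 (b(G, I) = -5 - 5 = -10)
u(r) = -10 + r (u(r) = r - 10 = -10 + r)
(u(-3) + 103)*142 = ((-10 - 3) + 103)*142 = (-13 + 103)*142 = 90*142 = 12780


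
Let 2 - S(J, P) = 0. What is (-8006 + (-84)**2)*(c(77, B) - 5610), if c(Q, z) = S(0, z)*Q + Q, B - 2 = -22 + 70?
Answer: 5110050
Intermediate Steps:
S(J, P) = 2 (S(J, P) = 2 - 1*0 = 2 + 0 = 2)
B = 50 (B = 2 + (-22 + 70) = 2 + 48 = 50)
c(Q, z) = 3*Q (c(Q, z) = 2*Q + Q = 3*Q)
(-8006 + (-84)**2)*(c(77, B) - 5610) = (-8006 + (-84)**2)*(3*77 - 5610) = (-8006 + 7056)*(231 - 5610) = -950*(-5379) = 5110050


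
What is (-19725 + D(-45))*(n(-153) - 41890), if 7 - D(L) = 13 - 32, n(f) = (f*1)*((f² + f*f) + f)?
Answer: 141471027865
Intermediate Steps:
n(f) = f*(f + 2*f²) (n(f) = f*((f² + f²) + f) = f*(2*f² + f) = f*(f + 2*f²))
D(L) = 26 (D(L) = 7 - (13 - 32) = 7 - 1*(-19) = 7 + 19 = 26)
(-19725 + D(-45))*(n(-153) - 41890) = (-19725 + 26)*((-153)²*(1 + 2*(-153)) - 41890) = -19699*(23409*(1 - 306) - 41890) = -19699*(23409*(-305) - 41890) = -19699*(-7139745 - 41890) = -19699*(-7181635) = 141471027865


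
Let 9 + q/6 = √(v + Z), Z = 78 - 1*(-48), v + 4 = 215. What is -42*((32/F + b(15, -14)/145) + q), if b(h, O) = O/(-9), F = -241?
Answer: 238303184/104835 - 252*√337 ≈ -2353.0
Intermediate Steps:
b(h, O) = -O/9 (b(h, O) = O*(-⅑) = -O/9)
v = 211 (v = -4 + 215 = 211)
Z = 126 (Z = 78 + 48 = 126)
q = -54 + 6*√337 (q = -54 + 6*√(211 + 126) = -54 + 6*√337 ≈ 56.145)
-42*((32/F + b(15, -14)/145) + q) = -42*((32/(-241) - ⅑*(-14)/145) + (-54 + 6*√337)) = -42*((32*(-1/241) + (14/9)*(1/145)) + (-54 + 6*√337)) = -42*((-32/241 + 14/1305) + (-54 + 6*√337)) = -42*(-38386/314505 + (-54 + 6*√337)) = -42*(-17021656/314505 + 6*√337) = 238303184/104835 - 252*√337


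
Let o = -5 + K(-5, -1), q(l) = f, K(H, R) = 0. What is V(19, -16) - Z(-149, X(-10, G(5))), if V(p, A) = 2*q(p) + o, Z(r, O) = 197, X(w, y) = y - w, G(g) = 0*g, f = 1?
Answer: -200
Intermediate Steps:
q(l) = 1
G(g) = 0
o = -5 (o = -5 + 0 = -5)
V(p, A) = -3 (V(p, A) = 2*1 - 5 = 2 - 5 = -3)
V(19, -16) - Z(-149, X(-10, G(5))) = -3 - 1*197 = -3 - 197 = -200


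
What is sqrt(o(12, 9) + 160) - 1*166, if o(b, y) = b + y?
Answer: -166 + sqrt(181) ≈ -152.55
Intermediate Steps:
sqrt(o(12, 9) + 160) - 1*166 = sqrt((12 + 9) + 160) - 1*166 = sqrt(21 + 160) - 166 = sqrt(181) - 166 = -166 + sqrt(181)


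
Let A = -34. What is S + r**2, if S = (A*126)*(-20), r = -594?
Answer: 438516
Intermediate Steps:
S = 85680 (S = -34*126*(-20) = -4284*(-20) = 85680)
S + r**2 = 85680 + (-594)**2 = 85680 + 352836 = 438516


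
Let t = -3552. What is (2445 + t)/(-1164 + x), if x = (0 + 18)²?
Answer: 369/280 ≈ 1.3179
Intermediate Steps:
x = 324 (x = 18² = 324)
(2445 + t)/(-1164 + x) = (2445 - 3552)/(-1164 + 324) = -1107/(-840) = -1107*(-1/840) = 369/280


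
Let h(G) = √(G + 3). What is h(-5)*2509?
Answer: 2509*I*√2 ≈ 3548.3*I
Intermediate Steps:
h(G) = √(3 + G)
h(-5)*2509 = √(3 - 5)*2509 = √(-2)*2509 = (I*√2)*2509 = 2509*I*√2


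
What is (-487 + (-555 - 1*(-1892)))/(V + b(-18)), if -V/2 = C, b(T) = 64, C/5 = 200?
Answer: -425/968 ≈ -0.43905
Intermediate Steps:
C = 1000 (C = 5*200 = 1000)
V = -2000 (V = -2*1000 = -2000)
(-487 + (-555 - 1*(-1892)))/(V + b(-18)) = (-487 + (-555 - 1*(-1892)))/(-2000 + 64) = (-487 + (-555 + 1892))/(-1936) = (-487 + 1337)*(-1/1936) = 850*(-1/1936) = -425/968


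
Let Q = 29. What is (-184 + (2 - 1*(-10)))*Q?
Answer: -4988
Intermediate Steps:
(-184 + (2 - 1*(-10)))*Q = (-184 + (2 - 1*(-10)))*29 = (-184 + (2 + 10))*29 = (-184 + 12)*29 = -172*29 = -4988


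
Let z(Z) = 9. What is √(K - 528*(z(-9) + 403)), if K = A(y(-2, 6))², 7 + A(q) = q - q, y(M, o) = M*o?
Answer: I*√217487 ≈ 466.35*I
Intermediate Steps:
A(q) = -7 (A(q) = -7 + (q - q) = -7 + 0 = -7)
K = 49 (K = (-7)² = 49)
√(K - 528*(z(-9) + 403)) = √(49 - 528*(9 + 403)) = √(49 - 528*412) = √(49 - 217536) = √(-217487) = I*√217487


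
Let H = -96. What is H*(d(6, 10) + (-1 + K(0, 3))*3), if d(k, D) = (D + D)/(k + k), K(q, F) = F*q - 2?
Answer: 704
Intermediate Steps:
K(q, F) = -2 + F*q
d(k, D) = D/k (d(k, D) = (2*D)/((2*k)) = (2*D)*(1/(2*k)) = D/k)
H*(d(6, 10) + (-1 + K(0, 3))*3) = -96*(10/6 + (-1 + (-2 + 3*0))*3) = -96*(10*(1/6) + (-1 + (-2 + 0))*3) = -96*(5/3 + (-1 - 2)*3) = -96*(5/3 - 3*3) = -96*(5/3 - 9) = -96*(-22/3) = 704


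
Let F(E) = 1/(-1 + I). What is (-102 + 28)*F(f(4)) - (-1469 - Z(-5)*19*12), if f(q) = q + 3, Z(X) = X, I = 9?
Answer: 1279/4 ≈ 319.75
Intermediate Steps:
f(q) = 3 + q
F(E) = ⅛ (F(E) = 1/(-1 + 9) = 1/8 = ⅛)
(-102 + 28)*F(f(4)) - (-1469 - Z(-5)*19*12) = (-102 + 28)*(⅛) - (-1469 - (-5*19)*12) = -74*⅛ - (-1469 - (-95)*12) = -37/4 - (-1469 - 1*(-1140)) = -37/4 - (-1469 + 1140) = -37/4 - 1*(-329) = -37/4 + 329 = 1279/4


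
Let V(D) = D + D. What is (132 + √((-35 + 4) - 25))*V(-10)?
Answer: -2640 - 40*I*√14 ≈ -2640.0 - 149.67*I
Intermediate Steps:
V(D) = 2*D
(132 + √((-35 + 4) - 25))*V(-10) = (132 + √((-35 + 4) - 25))*(2*(-10)) = (132 + √(-31 - 25))*(-20) = (132 + √(-56))*(-20) = (132 + 2*I*√14)*(-20) = -2640 - 40*I*√14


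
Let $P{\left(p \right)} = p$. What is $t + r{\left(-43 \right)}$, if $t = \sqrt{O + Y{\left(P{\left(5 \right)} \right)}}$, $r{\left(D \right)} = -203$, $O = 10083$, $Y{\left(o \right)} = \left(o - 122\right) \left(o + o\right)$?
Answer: $-203 + \sqrt{8913} \approx -108.59$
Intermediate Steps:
$Y{\left(o \right)} = 2 o \left(-122 + o\right)$ ($Y{\left(o \right)} = \left(-122 + o\right) 2 o = 2 o \left(-122 + o\right)$)
$t = \sqrt{8913}$ ($t = \sqrt{10083 + 2 \cdot 5 \left(-122 + 5\right)} = \sqrt{10083 + 2 \cdot 5 \left(-117\right)} = \sqrt{10083 - 1170} = \sqrt{8913} \approx 94.409$)
$t + r{\left(-43 \right)} = \sqrt{8913} - 203 = -203 + \sqrt{8913}$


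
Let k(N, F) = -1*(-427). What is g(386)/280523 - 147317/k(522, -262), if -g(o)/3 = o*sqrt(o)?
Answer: -147317/427 - 1158*sqrt(386)/280523 ≈ -345.09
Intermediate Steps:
k(N, F) = 427
g(o) = -3*o**(3/2) (g(o) = -3*o*sqrt(o) = -3*o**(3/2))
g(386)/280523 - 147317/k(522, -262) = -1158*sqrt(386)/280523 - 147317/427 = -147317/427 - 1158*sqrt(386)/280523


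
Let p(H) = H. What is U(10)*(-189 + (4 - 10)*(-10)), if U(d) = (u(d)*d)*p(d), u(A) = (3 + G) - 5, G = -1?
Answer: 38700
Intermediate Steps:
u(A) = -3 (u(A) = (3 - 1) - 5 = 2 - 5 = -3)
U(d) = -3*d² (U(d) = (-3*d)*d = -3*d²)
U(10)*(-189 + (4 - 10)*(-10)) = (-3*10²)*(-189 + (4 - 10)*(-10)) = (-3*100)*(-189 - 6*(-10)) = -300*(-189 + 60) = -300*(-129) = 38700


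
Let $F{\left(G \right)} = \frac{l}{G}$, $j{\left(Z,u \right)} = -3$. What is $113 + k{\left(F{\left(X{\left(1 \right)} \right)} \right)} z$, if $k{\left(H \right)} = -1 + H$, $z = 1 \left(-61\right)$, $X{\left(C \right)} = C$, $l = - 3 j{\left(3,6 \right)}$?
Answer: $-375$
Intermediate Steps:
$l = 9$ ($l = \left(-3\right) \left(-3\right) = 9$)
$z = -61$
$F{\left(G \right)} = \frac{9}{G}$
$113 + k{\left(F{\left(X{\left(1 \right)} \right)} \right)} z = 113 + \left(-1 + \frac{9}{1}\right) \left(-61\right) = 113 + \left(-1 + 9 \cdot 1\right) \left(-61\right) = 113 + \left(-1 + 9\right) \left(-61\right) = 113 + 8 \left(-61\right) = 113 - 488 = -375$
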